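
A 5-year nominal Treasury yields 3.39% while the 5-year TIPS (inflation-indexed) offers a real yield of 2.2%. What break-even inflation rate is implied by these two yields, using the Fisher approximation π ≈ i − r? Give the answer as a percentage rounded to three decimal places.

1.190%

π ≈ i − r = 3.39% − 2.2% → 1.190%.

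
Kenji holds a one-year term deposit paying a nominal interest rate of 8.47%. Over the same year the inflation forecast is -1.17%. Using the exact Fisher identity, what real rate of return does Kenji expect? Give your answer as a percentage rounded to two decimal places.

By the Fisher identity, 1 + r = (1 + i)/(1 + π).
1 + r = 1.08470 / 0.98830 = 1.097541
r = 1.097541 − 1 = 9.7541%, i.e. 9.75%.

9.75%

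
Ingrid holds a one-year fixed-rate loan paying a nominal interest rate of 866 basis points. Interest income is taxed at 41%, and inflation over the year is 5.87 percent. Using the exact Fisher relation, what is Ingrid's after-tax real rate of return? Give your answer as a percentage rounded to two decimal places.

-0.72%

After-tax nominal return = 8.66% × (1 − 0.41) = 5.1094%.
1 + r = 1.051094 / 1.05870 = 0.992816
After-tax real rate = 0.992816 − 1 → -0.72%.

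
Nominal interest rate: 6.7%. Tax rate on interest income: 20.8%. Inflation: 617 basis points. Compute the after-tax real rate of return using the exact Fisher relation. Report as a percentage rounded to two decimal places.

-0.81%

After-tax nominal return = 6.7% × (1 − 0.208) = 5.3064%.
1 + r = 1.053064 / 1.06170 = 0.991866
After-tax real rate = 0.991866 − 1 → -0.81%.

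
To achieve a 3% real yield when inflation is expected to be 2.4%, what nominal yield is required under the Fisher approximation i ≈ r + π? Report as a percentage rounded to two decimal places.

5.40%

i ≈ r + π = 3% + 2.4% = 5.40%.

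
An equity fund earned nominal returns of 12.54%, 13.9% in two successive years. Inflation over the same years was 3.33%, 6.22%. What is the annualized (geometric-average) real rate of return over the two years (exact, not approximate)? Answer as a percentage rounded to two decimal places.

Nominal growth factor = 1.1254 × 1.1390 = 1.28183060
Price-level growth factor = 1.0333 × 1.0622 = 1.09757126
Real growth factor = 1.28183060 / 1.09757126 = 1.16787916
Annualized real rate = 1.16787916^(1/2) − 1 = 8.0685% → 8.07%.

8.07%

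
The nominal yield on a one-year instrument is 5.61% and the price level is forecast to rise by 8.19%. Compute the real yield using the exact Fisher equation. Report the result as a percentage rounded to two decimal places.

-2.38%

1 + r = 1.05610 / 1.08190 = 0.976153
r = 0.976153 − 1 = -2.3847%, i.e. -2.38%.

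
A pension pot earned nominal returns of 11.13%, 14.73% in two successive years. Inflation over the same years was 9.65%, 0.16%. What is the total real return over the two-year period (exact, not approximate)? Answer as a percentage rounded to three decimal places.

16.093%

Compound the nominal returns: 1.1113 × 1.1473 = 1.274994.
Compound inflation: 1.0965 × 1.0016 = 1.098254.
Deflate: 1.274994 / 1.098254 = 1.160928.
Total real return = 1.160928 − 1 → 16.093%.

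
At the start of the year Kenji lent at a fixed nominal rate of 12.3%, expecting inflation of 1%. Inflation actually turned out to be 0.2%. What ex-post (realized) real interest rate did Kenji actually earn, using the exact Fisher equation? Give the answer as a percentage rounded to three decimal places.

12.076%

Ex-post: (1 + 0.1230)/(1 + 0.0020) − 1 = 12.0758%
So the realized real rate is 12.076%.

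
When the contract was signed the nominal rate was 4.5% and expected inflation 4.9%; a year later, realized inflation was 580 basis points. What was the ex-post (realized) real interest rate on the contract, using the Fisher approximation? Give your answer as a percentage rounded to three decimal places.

-1.300%

Ex-post: 4.5% − 5.8% = -1.300%
So the realized real rate is -1.300%.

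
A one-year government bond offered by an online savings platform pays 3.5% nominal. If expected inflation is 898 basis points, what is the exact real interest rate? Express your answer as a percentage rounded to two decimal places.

1 + r = 1.03500 / 1.08980 = 0.949716
r = 0.949716 − 1 = -5.0284%, i.e. -5.03%.

-5.03%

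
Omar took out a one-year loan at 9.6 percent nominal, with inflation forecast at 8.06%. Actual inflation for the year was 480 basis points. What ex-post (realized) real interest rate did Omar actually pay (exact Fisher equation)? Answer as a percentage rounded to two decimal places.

Ex-post: (1 + 0.0960)/(1 + 0.0480) − 1 = 4.5802%
So the realized real rate is 4.58%.

4.58%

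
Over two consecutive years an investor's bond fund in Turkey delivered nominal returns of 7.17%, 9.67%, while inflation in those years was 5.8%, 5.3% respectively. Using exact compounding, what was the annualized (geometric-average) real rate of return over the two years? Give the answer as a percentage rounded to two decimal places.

Nominal growth factor = 1.0717 × 1.0967 = 1.17533339
Price-level growth factor = 1.0580 × 1.0530 = 1.11407400
Real growth factor = 1.17533339 / 1.11407400 = 1.05498682
Annualized real rate = 1.05498682^(1/2) − 1 = 2.7126% → 2.71%.

2.71%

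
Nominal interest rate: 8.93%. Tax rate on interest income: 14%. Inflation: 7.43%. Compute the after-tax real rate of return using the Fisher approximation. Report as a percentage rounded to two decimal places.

After-tax nominal return = 8.93% × (1 − 0.14) = 7.6798%.
r ≈ 7.6798% − 7.43% → 0.25%.

0.25%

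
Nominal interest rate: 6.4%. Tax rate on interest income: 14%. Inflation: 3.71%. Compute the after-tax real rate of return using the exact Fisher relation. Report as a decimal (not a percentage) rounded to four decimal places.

After-tax nominal return = 6.4% × (1 − 0.14) = 5.5040%.
1 + r = 1.05504 / 1.03710 = 1.017298
After-tax real rate = 1.017298 − 1 → 0.0173.

0.0173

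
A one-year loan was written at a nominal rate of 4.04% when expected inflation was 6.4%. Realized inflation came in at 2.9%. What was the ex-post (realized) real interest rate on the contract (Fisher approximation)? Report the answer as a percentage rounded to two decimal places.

1.14%

Ex-post: 4.04% − 2.9% = 1.140%
So the realized real rate is 1.14%.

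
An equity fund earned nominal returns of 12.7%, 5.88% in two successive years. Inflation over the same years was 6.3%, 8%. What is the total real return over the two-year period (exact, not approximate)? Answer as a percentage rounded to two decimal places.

3.94%

Compound the nominal returns: 1.1270 × 1.0588 = 1.193268.
Compound inflation: 1.0630 × 1.0800 = 1.148040.
Deflate: 1.193268 / 1.148040 = 1.039395.
Total real return = 1.039395 − 1 → 3.94%.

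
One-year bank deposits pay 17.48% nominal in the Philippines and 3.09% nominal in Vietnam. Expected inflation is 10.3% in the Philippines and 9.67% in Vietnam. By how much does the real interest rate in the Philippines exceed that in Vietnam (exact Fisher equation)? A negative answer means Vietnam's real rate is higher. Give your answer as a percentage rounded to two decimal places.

12.51%

The Philippines: (1 + 0.1748)/(1 + 0.1030) − 1 = 6.5095%
Vietnam: (1 + 0.0309)/(1 + 0.0967) − 1 = -5.9998%
Differential = 6.5095% − (-5.9998%) = 12.5093% → 12.51%.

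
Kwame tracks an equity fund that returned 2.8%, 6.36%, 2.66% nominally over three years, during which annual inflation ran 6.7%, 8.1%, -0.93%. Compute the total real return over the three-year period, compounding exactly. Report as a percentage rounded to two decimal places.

-1.77%

Nominal growth factor = 1.0280 × 1.0636 × 1.0266 = 1.122465
Price-level growth factor = 1.0670 × 1.0810 × 0.9907 = 1.142700
Real growth factor = 1.122465 / 1.142700 = 0.982292
Total real return = 0.982292 − 1 → -1.77%.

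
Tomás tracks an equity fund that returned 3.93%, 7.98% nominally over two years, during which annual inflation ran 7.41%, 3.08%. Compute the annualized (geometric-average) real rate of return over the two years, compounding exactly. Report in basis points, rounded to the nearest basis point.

Compound the nominal returns: 1.0393 × 1.0798 = 1.12223614.
Compound inflation: 1.0741 × 1.0308 = 1.10718228.
Deflate: 1.12223614 / 1.10718228 = 1.01359655.
Annualized real rate = 1.01359655^(1/2) − 1 = 0.6775% → 68 basis points.

68 basis points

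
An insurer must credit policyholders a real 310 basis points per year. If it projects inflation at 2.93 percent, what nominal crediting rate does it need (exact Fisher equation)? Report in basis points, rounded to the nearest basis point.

612 basis points

(1 + i) = (1 + r)(1 + π) = 1.03100 × 1.02930 = 1.0612083
i = 1.0612083 − 1, so the required nominal rate is 612 basis points.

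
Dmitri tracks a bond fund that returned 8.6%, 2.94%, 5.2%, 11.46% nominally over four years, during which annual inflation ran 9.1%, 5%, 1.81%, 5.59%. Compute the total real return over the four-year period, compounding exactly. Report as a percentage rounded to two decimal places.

Nominal growth factor = 1.0860 × 1.0294 × 1.0520 × 1.1146 = 1.310837
Price-level growth factor = 1.0910 × 1.0500 × 1.0181 × 1.0559 = 1.231480
Real growth factor = 1.310837 / 1.231480 = 1.064441
Total real return = 1.064441 − 1 → 6.44%.

6.44%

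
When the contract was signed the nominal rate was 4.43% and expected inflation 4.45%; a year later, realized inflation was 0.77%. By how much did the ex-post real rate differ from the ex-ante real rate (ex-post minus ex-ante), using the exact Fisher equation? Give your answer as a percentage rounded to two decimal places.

3.65%

Ex-ante: (1 + 0.0443)/(1 + 0.0445) − 1 = -0.0191%
Ex-post: (1 + 0.0443)/(1 + 0.0077) − 1 = 3.6320%
Difference (ex-post − ex-ante) = 3.6512% → 3.65%.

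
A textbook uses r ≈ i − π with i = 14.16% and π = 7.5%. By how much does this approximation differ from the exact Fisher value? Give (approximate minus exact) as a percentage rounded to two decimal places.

Approximate: r ≈ 14.160% − 7.500% = 6.6600%
Exact: (1 + 0.1416)/(1 + 0.0750) − 1 = 6.1953%
Error = 6.6600% − 6.1953% = 0.4647% → 0.46%.

0.46%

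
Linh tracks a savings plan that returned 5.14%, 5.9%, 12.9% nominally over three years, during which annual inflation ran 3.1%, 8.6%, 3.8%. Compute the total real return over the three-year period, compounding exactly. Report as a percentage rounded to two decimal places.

Compound the nominal returns: 1.0514 × 1.0590 × 1.1290 = 1.257065.
Compound inflation: 1.0310 × 1.0860 × 1.0380 = 1.162213.
Deflate: 1.257065 / 1.162213 = 1.081613.
Total real return = 1.081613 − 1 → 8.16%.

8.16%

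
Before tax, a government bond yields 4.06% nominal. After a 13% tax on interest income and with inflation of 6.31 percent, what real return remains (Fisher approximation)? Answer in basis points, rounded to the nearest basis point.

-278 basis points

After-tax nominal return = 4.06% × (1 − 0.13) = 3.5322%.
r ≈ 3.5322% − 6.31% → -278 basis points.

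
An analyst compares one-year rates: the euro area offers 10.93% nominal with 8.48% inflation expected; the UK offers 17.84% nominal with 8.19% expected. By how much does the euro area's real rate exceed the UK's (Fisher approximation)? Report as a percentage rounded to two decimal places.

-7.20%

The euro area: 10.93% − 8.48% = 2.450%
The UK: 17.84% − 8.19% = 9.650%
Differential = -7.200% → -7.20%.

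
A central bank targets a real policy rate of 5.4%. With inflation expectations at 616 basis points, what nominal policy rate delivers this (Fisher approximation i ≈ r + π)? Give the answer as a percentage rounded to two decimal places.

i ≈ r + π = 5.4% + 6.16% = 11.56%.

11.56%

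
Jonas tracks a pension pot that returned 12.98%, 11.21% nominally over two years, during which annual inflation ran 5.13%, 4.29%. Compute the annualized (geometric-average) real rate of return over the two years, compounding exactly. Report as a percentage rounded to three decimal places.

Nominal growth factor = 1.1298 × 1.1121 = 1.25645058
Price-level growth factor = 1.0513 × 1.0429 = 1.09640077
Real growth factor = 1.25645058 / 1.09640077 = 1.14597747
Annualized real rate = 1.14597747^(1/2) − 1 = 7.0503% → 7.050%.

7.050%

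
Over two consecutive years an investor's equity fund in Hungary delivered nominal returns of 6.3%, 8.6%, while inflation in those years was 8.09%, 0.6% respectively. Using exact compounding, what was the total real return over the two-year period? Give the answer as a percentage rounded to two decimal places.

6.16%

Compound the nominal returns: 1.0630 × 1.0860 = 1.154418.
Compound inflation: 1.0809 × 1.0060 = 1.087385.
Deflate: 1.154418 / 1.087385 = 1.061646.
Total real return = 1.061646 − 1 → 6.16%.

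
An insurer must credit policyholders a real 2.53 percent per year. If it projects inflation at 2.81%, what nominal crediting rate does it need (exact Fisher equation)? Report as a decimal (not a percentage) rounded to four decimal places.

(1 + i) = (1 + r)(1 + π) = 1.02530 × 1.02810 = 1.05411093
i = 1.05411093 − 1, so the required nominal rate is 0.0541.

0.0541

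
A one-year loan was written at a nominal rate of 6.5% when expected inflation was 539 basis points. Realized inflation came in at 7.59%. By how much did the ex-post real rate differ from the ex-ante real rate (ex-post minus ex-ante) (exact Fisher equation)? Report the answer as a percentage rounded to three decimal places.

Ex-ante: (1 + 0.0650)/(1 + 0.0539) − 1 = 1.0532%
Ex-post: (1 + 0.0650)/(1 + 0.0759) − 1 = -1.0131%
Difference (ex-post − ex-ante) = -2.0663% → -2.066%.

-2.066%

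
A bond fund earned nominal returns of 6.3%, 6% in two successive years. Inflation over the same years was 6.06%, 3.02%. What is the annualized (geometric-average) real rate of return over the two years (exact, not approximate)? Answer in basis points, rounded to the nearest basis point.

155 basis points

Compound the nominal returns: 1.0630 × 1.0600 = 1.12678000.
Compound inflation: 1.0606 × 1.0302 = 1.09263012.
Deflate: 1.12678000 / 1.09263012 = 1.03125475.
Annualized real rate = 1.03125475^(1/2) − 1 = 1.5507% → 155 basis points.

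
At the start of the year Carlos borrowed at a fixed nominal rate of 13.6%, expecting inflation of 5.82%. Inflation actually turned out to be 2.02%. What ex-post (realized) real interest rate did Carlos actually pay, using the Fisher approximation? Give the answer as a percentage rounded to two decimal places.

11.58%

Ex-post: 13.6% − 2.02% = 11.580%
So the realized real rate is 11.58%.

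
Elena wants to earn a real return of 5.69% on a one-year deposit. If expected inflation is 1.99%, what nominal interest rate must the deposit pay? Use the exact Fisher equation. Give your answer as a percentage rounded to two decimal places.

(1 + i) = (1 + r)(1 + π) = 1.05690 × 1.01990 = 1.07793231
i = 1.07793231 − 1, so the required nominal rate is 7.79%.

7.79%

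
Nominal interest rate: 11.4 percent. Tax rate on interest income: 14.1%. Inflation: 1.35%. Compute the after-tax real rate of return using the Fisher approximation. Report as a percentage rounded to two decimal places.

8.44%

After-tax nominal return = 11.4% × (1 − 0.141) = 9.7926%.
r ≈ 9.7926% − 1.35% → 8.44%.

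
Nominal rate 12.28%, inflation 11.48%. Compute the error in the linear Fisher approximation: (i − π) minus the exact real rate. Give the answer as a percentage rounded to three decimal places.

0.082%

Approximate: r ≈ 12.280% − 11.480% = 0.8000%
Exact: (1 + 0.1228)/(1 + 0.1148) − 1 = 0.7176%
Error = 0.8000% − 0.7176% = 0.0824% → 0.082%.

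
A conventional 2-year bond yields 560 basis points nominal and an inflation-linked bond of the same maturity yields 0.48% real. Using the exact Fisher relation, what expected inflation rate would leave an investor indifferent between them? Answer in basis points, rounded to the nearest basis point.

510 basis points

(1 + π) = (1 + i)/(1 + r) = 1.05600 / 1.00480 = 1.050955
Break-even inflation = 1.050955 − 1 → 510 basis points.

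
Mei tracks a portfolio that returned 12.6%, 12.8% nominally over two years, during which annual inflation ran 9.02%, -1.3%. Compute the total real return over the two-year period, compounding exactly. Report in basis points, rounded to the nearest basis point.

1804 basis points

Compound the nominal returns: 1.1260 × 1.1280 = 1.270128.
Compound inflation: 1.0902 × 0.9870 = 1.076027.
Deflate: 1.270128 / 1.076027 = 1.180386.
Total real return = 1.180386 − 1 → 1804 basis points.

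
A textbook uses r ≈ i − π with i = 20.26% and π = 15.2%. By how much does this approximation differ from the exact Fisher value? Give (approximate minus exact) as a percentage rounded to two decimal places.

Approximate: r ≈ 20.260% − 15.200% = 5.0600%
Exact: (1 + 0.2026)/(1 + 0.1520) − 1 = 4.3924%
Error = 5.0600% − 4.3924% = 0.6676% → 0.67%.

0.67%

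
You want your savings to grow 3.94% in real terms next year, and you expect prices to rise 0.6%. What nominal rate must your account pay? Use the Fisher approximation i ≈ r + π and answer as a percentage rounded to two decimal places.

4.54%

i ≈ r + π = 3.94% + 0.6% = 4.54%.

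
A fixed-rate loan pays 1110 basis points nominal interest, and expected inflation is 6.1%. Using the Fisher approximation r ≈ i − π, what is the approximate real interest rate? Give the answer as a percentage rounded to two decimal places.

5.00%

r ≈ i − π = 11.1% − 6.1% = 5.00%.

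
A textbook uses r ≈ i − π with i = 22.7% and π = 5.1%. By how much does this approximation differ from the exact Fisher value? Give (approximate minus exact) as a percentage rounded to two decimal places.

Approximate: r ≈ 22.700% − 5.100% = 17.6000%
Exact: (1 + 0.2270)/(1 + 0.0510) − 1 = 16.7460%
Error = 17.6000% − 16.7460% = 0.8540% → 0.85%.

0.85%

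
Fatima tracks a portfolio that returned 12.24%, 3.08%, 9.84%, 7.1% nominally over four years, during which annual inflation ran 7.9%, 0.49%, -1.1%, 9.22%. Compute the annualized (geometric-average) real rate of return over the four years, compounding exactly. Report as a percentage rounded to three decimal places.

3.826%

Nominal growth factor = 1.1224 × 1.0308 × 1.0984 × 1.0710 = 1.36104368
Price-level growth factor = 1.0790 × 1.0049 × 0.9890 × 1.0922 = 1.17123153
Real growth factor = 1.36104368 / 1.17123153 = 1.16206202
Annualized real rate = 1.16206202^(1/4) − 1 = 3.8263% → 3.826%.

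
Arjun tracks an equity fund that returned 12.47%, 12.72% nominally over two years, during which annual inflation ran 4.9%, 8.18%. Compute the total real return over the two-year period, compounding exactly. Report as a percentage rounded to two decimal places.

11.72%

Compound the nominal returns: 1.1247 × 1.1272 = 1.267762.
Compound inflation: 1.0490 × 1.0818 = 1.134808.
Deflate: 1.267762 / 1.134808 = 1.117160.
Total real return = 1.117160 − 1 → 11.72%.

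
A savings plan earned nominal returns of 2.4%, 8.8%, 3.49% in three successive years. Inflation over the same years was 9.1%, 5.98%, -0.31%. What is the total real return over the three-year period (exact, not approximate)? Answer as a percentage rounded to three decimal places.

Nominal growth factor = 1.0240 × 1.0880 × 1.0349 = 1.152995
Price-level growth factor = 1.0910 × 1.0598 × 0.9969 = 1.152657
Real growth factor = 1.152995 / 1.152657 = 1.000292
Total real return = 1.000292 − 1 → 0.029%.

0.029%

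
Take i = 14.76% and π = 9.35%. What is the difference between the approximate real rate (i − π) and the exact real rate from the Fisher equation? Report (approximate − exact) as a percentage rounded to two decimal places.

Approximate: r ≈ 14.760% − 9.350% = 5.4100%
Exact: (1 + 0.1476)/(1 + 0.0935) − 1 = 4.9474%
Error = 5.4100% − 4.9474% = 0.4626% → 0.46%.

0.46%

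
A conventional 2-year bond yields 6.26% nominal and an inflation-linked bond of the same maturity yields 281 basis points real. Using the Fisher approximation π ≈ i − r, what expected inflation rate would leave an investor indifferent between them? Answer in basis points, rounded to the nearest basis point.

π ≈ i − r = 6.26% − 2.81% → 345 basis points.

345 basis points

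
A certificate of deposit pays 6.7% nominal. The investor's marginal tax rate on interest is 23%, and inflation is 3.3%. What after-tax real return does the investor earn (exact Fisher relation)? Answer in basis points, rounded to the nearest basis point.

After-tax nominal return = 6.7% × (1 − 0.23) = 5.1590%.
1 + r = 1.05159 / 1.03300 = 1.017996
After-tax real rate = 1.017996 − 1 → 180 basis points.

180 basis points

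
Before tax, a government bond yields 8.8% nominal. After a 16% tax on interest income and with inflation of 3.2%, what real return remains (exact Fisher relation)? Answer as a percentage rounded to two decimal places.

4.06%

After-tax nominal return = 8.8% × (1 − 0.16) = 7.3920%.
1 + r = 1.07392 / 1.03200 = 1.040620
After-tax real rate = 1.040620 − 1 → 4.06%.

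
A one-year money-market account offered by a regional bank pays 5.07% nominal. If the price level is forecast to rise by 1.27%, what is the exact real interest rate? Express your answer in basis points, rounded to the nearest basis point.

375 basis points

By the Fisher equation, 1 + r = (1 + i)/(1 + π).
1 + r = 1.05070 / 1.01270 = 1.037523
r = 1.037523 − 1 = 3.7523%, i.e. 375 basis points.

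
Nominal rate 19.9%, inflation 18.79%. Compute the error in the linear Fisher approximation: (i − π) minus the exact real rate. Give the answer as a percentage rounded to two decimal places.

0.18%

Approximate: r ≈ 19.900% − 18.790% = 1.1100%
Exact: (1 + 0.1990)/(1 + 0.1879) − 1 = 0.9344%
Error = 1.1100% − 0.9344% = 0.1756% → 0.18%.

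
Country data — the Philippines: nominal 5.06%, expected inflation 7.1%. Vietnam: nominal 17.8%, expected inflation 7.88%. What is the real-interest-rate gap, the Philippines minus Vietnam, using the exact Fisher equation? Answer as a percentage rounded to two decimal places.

The Philippines: (1 + 0.0506)/(1 + 0.0710) − 1 = -1.9048%
Vietnam: (1 + 0.1780)/(1 + 0.0788) − 1 = 9.1954%
Differential = -1.9048% − 9.1954% = -11.1002% → -11.10%.

-11.10%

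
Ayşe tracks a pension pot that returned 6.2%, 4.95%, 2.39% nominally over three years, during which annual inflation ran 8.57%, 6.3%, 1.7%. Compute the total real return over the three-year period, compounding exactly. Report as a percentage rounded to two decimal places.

-2.77%

Nominal growth factor = 1.0620 × 1.0495 × 1.0239 = 1.141207
Price-level growth factor = 1.0857 × 1.0630 × 1.0170 = 1.173719
Real growth factor = 1.141207 / 1.173719 = 0.972300
Total real return = 0.972300 − 1 → -2.77%.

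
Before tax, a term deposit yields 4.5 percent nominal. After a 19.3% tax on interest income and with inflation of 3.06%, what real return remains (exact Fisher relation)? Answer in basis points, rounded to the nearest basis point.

After-tax nominal return = 4.5% × (1 − 0.193) = 3.6315%.
1 + r = 1.036315 / 1.03060 = 1.005545
After-tax real rate = 1.005545 − 1 → 55 basis points.

55 basis points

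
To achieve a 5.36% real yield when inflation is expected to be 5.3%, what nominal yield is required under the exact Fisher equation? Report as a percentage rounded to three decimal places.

(1 + i) = (1 + r)(1 + π) = 1.05360 × 1.05300 = 1.1094408
i = 1.1094408 − 1, so the required nominal rate is 10.944%.

10.944%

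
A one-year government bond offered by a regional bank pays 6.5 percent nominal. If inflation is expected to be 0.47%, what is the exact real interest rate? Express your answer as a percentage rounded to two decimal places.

By the Fisher equation, 1 + r = (1 + i)/(1 + π).
1 + r = 1.06500 / 1.00470 = 1.060018
r = 1.060018 − 1 = 6.0018%, i.e. 6.00%.

6.00%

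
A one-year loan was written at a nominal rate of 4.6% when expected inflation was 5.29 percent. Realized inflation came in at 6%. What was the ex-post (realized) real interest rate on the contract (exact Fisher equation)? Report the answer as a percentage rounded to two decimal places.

Ex-post: (1 + 0.0460)/(1 + 0.0600) − 1 = -1.3208%
So the realized real rate is -1.32%.

-1.32%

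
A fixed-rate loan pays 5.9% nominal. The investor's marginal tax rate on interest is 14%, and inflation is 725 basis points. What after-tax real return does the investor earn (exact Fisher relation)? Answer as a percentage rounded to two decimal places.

After-tax nominal return = 5.9% × (1 − 0.14) = 5.0740%.
1 + r = 1.05074 / 1.07250 = 0.979711
After-tax real rate = 0.979711 − 1 → -2.03%.

-2.03%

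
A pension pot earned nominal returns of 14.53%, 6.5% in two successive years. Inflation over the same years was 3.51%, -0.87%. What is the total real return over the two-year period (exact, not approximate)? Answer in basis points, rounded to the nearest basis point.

1887 basis points

Compound the nominal returns: 1.1453 × 1.0650 = 1.219745.
Compound inflation: 1.0351 × 0.9913 = 1.026095.
Deflate: 1.219745 / 1.026095 = 1.188725.
Total real return = 1.188725 − 1 → 1887 basis points.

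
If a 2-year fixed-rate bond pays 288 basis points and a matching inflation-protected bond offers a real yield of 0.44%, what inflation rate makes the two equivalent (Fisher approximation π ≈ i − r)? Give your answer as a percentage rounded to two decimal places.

2.44%

π ≈ i − r = 2.88% − 0.44% → 2.44%.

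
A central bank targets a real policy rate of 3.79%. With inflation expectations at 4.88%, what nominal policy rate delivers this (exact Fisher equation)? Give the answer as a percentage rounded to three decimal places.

8.855%

(1 + i) = (1 + r)(1 + π) = 1.03790 × 1.04880 = 1.08854952
i = 1.08854952 − 1, so the required nominal rate is 8.855%.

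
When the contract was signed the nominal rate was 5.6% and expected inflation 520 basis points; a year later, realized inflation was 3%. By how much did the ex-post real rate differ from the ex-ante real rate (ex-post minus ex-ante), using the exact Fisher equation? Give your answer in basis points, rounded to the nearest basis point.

Ex-ante: (1 + 0.0560)/(1 + 0.0520) − 1 = 0.3802%
Ex-post: (1 + 0.0560)/(1 + 0.0300) − 1 = 2.5243%
Difference (ex-post − ex-ante) = 2.1440% → 214 basis points.

214 basis points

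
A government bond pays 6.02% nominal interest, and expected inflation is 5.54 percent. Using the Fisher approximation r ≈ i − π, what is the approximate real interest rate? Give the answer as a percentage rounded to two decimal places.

r ≈ i − π = 6.02% − 5.54% = 0.48%.

0.48%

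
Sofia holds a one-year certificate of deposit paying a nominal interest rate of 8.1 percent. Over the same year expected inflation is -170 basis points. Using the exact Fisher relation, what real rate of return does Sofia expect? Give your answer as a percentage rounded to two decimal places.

9.97%

1 + r = 1.08100 / 0.98300 = 1.099695
r = 1.099695 − 1 = 9.9695%, i.e. 9.97%.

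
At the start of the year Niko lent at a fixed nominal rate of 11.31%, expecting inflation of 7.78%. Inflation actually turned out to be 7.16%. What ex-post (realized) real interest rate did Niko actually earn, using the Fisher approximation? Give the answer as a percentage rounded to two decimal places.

Ex-post: 11.31% − 7.16% = 4.150%
So the realized real rate is 4.15%.

4.15%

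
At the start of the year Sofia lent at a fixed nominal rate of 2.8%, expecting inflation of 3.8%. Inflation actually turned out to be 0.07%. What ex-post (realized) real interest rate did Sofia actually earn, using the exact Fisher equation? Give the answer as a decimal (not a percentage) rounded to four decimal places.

0.0273

Ex-post: (1 + 0.0280)/(1 + 0.0007) − 1 = 2.7281%
So the realized real rate is 0.0273.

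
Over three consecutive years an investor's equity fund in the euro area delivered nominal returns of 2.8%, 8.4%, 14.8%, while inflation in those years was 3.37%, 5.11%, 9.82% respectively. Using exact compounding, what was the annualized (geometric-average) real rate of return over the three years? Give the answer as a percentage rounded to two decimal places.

Compound the nominal returns: 1.0280 × 1.0840 × 1.1480 = 1.27927610.
Compound inflation: 1.0337 × 1.0511 × 1.0982 = 1.19321854.
Deflate: 1.27927610 / 1.19321854 = 1.07212221.
Annualized real rate = 1.07212221^(1/3) − 1 = 2.3485% → 2.35%.

2.35%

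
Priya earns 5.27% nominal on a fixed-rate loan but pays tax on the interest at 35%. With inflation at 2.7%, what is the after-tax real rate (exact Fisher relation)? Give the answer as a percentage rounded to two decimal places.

After-tax nominal return = 5.27% × (1 − 0.35) = 3.4255%.
1 + r = 1.034255 / 1.02700 = 1.007064
After-tax real rate = 1.007064 − 1 → 0.71%.

0.71%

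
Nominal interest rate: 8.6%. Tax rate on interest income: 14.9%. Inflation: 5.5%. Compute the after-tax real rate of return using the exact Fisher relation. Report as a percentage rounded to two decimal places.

After-tax nominal return = 8.6% × (1 − 0.149) = 7.3186%.
1 + r = 1.073186 / 1.05500 = 1.017238
After-tax real rate = 1.017238 − 1 → 1.72%.

1.72%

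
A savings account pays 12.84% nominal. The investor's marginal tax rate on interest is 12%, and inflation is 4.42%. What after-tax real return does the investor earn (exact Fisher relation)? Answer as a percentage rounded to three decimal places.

6.588%

After-tax nominal return = 12.84% × (1 − 0.12) = 11.2992%.
1 + r = 1.112992 / 1.04420 = 1.065880
After-tax real rate = 1.065880 − 1 → 6.588%.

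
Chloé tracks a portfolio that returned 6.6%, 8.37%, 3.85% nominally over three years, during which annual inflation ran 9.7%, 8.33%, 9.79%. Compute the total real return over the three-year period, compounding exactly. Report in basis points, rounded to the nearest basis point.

Compound the nominal returns: 1.0660 × 1.0837 × 1.0385 = 1.199700.
Compound inflation: 1.0970 × 1.0833 × 1.0979 = 1.304723.
Deflate: 1.199700 / 1.304723 = 0.919506.
Total real return = 0.919506 − 1 → -805 basis points.

-805 basis points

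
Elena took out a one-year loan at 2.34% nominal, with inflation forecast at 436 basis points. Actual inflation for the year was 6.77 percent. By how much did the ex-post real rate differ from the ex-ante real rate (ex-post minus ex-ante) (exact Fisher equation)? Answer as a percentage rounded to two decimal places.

Ex-ante: (1 + 0.0234)/(1 + 0.0436) − 1 = -1.9356%
Ex-post: (1 + 0.0234)/(1 + 0.0677) − 1 = -4.1491%
Difference (ex-post − ex-ante) = -2.2135% → -2.21%.

-2.21%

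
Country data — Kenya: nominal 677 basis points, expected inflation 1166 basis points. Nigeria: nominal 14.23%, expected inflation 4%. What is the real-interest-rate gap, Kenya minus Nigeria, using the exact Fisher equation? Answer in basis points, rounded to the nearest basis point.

-1422 basis points

Kenya: (1 + 0.0677)/(1 + 0.1166) − 1 = -4.3794%
Nigeria: (1 + 0.1423)/(1 + 0.0400) − 1 = 9.8365%
Differential = -4.3794% − 9.8365% = -14.2159% → -1422 basis points.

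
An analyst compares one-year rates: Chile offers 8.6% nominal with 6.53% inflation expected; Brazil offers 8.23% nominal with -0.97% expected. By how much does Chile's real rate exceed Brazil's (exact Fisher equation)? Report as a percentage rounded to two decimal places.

-7.35%

Chile: (1 + 0.0860)/(1 + 0.0653) − 1 = 1.9431%
Brazil: (1 + 0.0823)/(1 − 0.0097) − 1 = 9.2901%
Differential = 1.9431% − 9.2901% = -7.3470% → -7.35%.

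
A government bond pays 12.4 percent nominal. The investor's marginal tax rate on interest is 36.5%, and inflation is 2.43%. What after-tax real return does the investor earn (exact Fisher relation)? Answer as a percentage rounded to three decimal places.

After-tax nominal return = 12.4% × (1 − 0.365) = 7.8740%.
1 + r = 1.07874 / 1.02430 = 1.053148
After-tax real rate = 1.053148 − 1 → 5.315%.

5.315%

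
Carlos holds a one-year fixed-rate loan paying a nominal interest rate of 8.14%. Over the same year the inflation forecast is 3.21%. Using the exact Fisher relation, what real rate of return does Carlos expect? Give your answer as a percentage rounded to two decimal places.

1 + r = 1.08140 / 1.03210 = 1.047767
r = 1.047767 − 1 = 4.7767%, i.e. 4.78%.

4.78%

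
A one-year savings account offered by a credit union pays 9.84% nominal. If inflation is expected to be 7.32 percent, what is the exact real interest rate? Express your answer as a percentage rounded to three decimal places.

By the Fisher relation, 1 + r = (1 + i)/(1 + π).
1 + r = 1.09840 / 1.07320 = 1.023481
r = 1.023481 − 1 = 2.3481%, i.e. 2.348%.

2.348%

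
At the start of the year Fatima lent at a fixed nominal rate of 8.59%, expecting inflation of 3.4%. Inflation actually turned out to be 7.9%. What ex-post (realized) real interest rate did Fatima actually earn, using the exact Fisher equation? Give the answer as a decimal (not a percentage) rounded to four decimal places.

0.0064

Ex-post: (1 + 0.0859)/(1 + 0.0790) − 1 = 0.6395%
So the realized real rate is 0.0064.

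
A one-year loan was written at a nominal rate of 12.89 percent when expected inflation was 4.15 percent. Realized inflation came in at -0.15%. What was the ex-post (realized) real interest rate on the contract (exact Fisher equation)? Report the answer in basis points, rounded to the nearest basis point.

Ex-post: (1 + 0.1289)/(1 − 0.0015) − 1 = 13.0596%
So the realized real rate is 1306 basis points.

1306 basis points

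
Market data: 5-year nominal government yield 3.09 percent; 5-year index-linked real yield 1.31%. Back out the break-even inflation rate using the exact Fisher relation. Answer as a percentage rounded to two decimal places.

(1 + π) = (1 + i)/(1 + r) = 1.03090 / 1.01310 = 1.017570
Break-even inflation = 1.017570 − 1 → 1.76%.

1.76%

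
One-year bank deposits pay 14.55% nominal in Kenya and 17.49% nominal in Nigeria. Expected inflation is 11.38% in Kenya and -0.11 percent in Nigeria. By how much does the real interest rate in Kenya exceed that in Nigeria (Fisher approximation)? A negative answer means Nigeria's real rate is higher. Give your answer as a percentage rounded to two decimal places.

Kenya: 14.55% − 11.38% = 3.170%
Nigeria: 17.49% − (-0.11%) = 17.600%
Differential = -14.430% → -14.43%.

-14.43%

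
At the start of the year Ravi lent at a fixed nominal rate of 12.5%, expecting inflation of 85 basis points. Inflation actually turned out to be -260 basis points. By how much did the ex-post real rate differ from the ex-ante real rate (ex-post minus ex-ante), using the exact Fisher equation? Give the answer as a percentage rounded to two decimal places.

3.95%

Ex-ante: (1 + 0.1250)/(1 + 0.0085) − 1 = 11.5518%
Ex-post: (1 + 0.1250)/(1 − 0.0260) − 1 = 15.5031%
Difference (ex-post − ex-ante) = 3.9513% → 3.95%.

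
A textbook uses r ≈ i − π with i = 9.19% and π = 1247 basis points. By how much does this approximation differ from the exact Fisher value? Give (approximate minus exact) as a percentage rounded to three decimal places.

Approximate: r ≈ 9.190% − 12.470% = -3.2800%
Exact: (1 + 0.0919)/(1 + 0.1247) − 1 = -2.9163%
Error = -3.2800% − (-2.9163%) = -0.3637% → -0.364%.

-0.364%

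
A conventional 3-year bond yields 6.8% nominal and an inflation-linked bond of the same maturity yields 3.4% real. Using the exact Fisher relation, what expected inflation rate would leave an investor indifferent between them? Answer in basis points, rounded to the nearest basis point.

(1 + π) = (1 + i)/(1 + r) = 1.06800 / 1.03400 = 1.032882
Break-even inflation = 1.032882 − 1 → 329 basis points.

329 basis points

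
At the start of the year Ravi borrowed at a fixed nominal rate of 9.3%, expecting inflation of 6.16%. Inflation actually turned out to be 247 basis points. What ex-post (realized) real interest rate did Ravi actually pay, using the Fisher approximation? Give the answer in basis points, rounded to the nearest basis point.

683 basis points

Ex-post: 9.3% − 2.47% = 6.830%
So the realized real rate is 683 basis points.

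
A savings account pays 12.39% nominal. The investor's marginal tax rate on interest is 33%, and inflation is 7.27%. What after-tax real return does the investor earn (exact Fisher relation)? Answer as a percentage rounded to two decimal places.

After-tax nominal return = 12.39% × (1 − 0.33) = 8.3013%.
1 + r = 1.083013 / 1.07270 = 1.009614
After-tax real rate = 1.009614 − 1 → 0.96%.

0.96%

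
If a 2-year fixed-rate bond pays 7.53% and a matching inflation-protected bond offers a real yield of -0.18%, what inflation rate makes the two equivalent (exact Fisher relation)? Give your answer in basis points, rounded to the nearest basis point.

772 basis points

(1 + π) = (1 + i)/(1 + r) = 1.07530 / 0.99820 = 1.077239
Break-even inflation = 1.077239 − 1 → 772 basis points.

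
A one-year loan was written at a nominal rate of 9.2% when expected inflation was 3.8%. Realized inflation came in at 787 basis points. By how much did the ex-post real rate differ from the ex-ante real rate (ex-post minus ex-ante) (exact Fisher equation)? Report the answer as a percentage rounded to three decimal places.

Ex-ante: (1 + 0.0920)/(1 + 0.0380) − 1 = 5.2023%
Ex-post: (1 + 0.0920)/(1 + 0.0787) − 1 = 1.2330%
Difference (ex-post − ex-ante) = -3.9693% → -3.969%.

-3.969%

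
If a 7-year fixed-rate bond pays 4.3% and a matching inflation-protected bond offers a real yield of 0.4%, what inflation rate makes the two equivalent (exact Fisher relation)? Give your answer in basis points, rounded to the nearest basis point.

(1 + π) = (1 + i)/(1 + r) = 1.04300 / 1.00400 = 1.038845
Break-even inflation = 1.038845 − 1 → 388 basis points.

388 basis points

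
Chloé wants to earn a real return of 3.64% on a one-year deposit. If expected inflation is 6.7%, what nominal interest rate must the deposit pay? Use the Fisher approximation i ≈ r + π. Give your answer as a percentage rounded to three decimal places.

i ≈ r + π = 3.64% + 6.7% = 10.340%.

10.340%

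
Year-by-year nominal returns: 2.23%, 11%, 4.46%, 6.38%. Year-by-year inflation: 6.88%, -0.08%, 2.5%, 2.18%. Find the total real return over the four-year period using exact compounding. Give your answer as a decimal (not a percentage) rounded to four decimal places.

Nominal growth factor = 1.0223 × 1.1100 × 1.0446 × 1.0638 = 1.260989
Price-level growth factor = 1.0688 × 0.9992 × 1.0250 × 1.0218 = 1.118507
Real growth factor = 1.260989 / 1.118507 = 1.127386
Total real return = 1.127386 − 1 → 0.1274.

0.1274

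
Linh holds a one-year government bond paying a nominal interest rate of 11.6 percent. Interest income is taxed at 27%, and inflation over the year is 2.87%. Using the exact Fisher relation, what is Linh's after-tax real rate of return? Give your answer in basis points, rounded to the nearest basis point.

544 basis points

After-tax nominal return = 11.6% × (1 − 0.27) = 8.4680%.
1 + r = 1.08468 / 1.02870 = 1.054418
After-tax real rate = 1.054418 − 1 → 544 basis points.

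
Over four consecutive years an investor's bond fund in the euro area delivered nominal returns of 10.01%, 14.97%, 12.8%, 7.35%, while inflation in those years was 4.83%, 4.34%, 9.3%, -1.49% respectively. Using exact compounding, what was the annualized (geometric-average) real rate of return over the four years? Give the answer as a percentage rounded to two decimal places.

Compound the nominal returns: 1.1001 × 1.1497 × 1.1280 × 1.0735 = 1.53153824.
Compound inflation: 1.0483 × 1.0434 × 1.0930 × 0.9851 = 1.17770603.
Deflate: 1.53153824 / 1.17770603 = 1.30044187.
Annualized real rate = 1.30044187^(1/4) − 1 = 6.7881% → 6.79%.

6.79%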